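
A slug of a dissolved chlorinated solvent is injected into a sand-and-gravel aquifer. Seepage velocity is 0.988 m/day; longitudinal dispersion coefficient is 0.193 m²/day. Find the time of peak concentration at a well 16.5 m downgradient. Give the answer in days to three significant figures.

16.5 days

For the 1D instantaneous-source solution, setting ∂C/∂t = 0 at fixed x gives v²t² + 2Dt − x² = 0, so t = (√(D² + v²x²) − D)/v².
√(D² + v²x²) = √(0.193² + 0.988² × 16.5²) = 16.30; v² = 0.976144.
t = (16.30 − 0.193)/0.976144 = 16.5 days (vs. the pure-advection estimate x/v = 16.7 d).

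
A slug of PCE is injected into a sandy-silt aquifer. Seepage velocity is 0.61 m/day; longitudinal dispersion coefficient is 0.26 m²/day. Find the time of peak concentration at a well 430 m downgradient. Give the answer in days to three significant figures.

For the 1D instantaneous-source solution, setting ∂C/∂t = 0 at fixed x gives v²t² + 2Dt − x² = 0, so t = (√(D² + v²x²) − D)/v².
√(D² + v²x²) = √(0.26² + 0.61² × 430²) = 262.3; v² = 0.3721.
t = (262.3 − 0.26)/0.3721 = 704 days (vs. the pure-advection estimate x/v = 705 d).

704 days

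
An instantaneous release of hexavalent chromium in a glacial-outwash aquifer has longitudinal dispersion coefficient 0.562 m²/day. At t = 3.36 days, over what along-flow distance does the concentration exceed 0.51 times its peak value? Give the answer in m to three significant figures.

The plume is Gaussian with σ = √(2Dt) = √(2 × 0.562 × 3.36) = 1.943 m.
C/C_peak = exp(−Δx²/(2σ²)) = 0.51 ⇒ Δx = σ·√(−2 ln 0.51) = 1.943 × 1.160 = 2.254 m.
Width = 2Δx = 4.51 m.

4.51 m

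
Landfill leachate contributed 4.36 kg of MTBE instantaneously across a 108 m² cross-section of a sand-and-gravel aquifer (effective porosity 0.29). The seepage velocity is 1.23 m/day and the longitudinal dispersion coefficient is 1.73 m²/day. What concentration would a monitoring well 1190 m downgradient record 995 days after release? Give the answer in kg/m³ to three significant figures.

For an instantaneous plane source, C(x,t) = M/(n_e·A·√(4πDt)) · exp(−(x−vt)²/(4Dt)), with n_e·A the pore (flow) area.
Plume center vt = 1.23 × 995 = 1223.85 m, so the well at 1190 m is 33.85 m upgradient of the peak.
√(4πDt) = 147.1 m, giving peak height M/(n_e·A·√(4πDt)) = 4.36/(0.29 × 108 × 147.1) = 0.0009464 kg/m³.
(x−vt)²/(4Dt) = (-33.85)²/(4 × 1.73 × 995) = 0.1664; exp(−0.1664) = 0.8467.
C = 0.0009464 × 0.8467 = 0.000801 kg/m³.

0.000801 kg/m³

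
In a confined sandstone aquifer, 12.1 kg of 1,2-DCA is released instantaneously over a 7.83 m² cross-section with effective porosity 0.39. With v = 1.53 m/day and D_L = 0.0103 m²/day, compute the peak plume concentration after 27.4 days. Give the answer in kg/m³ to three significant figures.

The peak of an instantaneous 1D plume sits at x = vt; there the Gaussian factor is 1 and C_max = M/(n_e·A·√(4πDt)), where n_e·A is the pore area the mass is dissolved in.
√(4πDt) = √(4π × 0.0103 × 27.4) = 1.883 m, so C_max = 12.1/(0.39 × 7.83 × 1.883) = 2.10 kg/m³.

2.10 kg/m³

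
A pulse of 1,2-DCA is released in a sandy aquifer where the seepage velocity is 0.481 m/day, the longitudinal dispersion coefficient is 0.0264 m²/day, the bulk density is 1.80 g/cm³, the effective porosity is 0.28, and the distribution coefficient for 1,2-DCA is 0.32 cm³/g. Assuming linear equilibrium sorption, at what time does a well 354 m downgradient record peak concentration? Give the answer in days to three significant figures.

2250 days

Retardation factor R = 1 + ρ_b·K_d/n = 1 + 1.80 × 0.32/0.28 = 3.057.
Sorption retards both mechanisms: v_R = v/R = 0.1573 m/day, D_R = D/R = 0.008636 m²/day.
Peak time from v_R²t² + 2D_R t − x² = 0: t = (√(D_R² + v_R²x²) − D_R)/v_R².
√(D_R² + v_R²x²) = √(0.008636² + 0.1573² × 354²) = 55.68; v_R² = 0.02474.
t = (55.68 − 0.008636)/0.02474 = 2250 days.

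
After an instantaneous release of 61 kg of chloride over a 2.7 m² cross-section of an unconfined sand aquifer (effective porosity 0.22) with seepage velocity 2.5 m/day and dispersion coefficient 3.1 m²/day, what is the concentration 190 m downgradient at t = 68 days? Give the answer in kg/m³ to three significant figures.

For an instantaneous plane source, C(x,t) = M/(n_e·A·√(4πDt)) · exp(−(x−vt)²/(4Dt)), with n_e·A the pore (flow) area.
Plume center vt = 2.5 × 68 = 170 m, so the well at 190 m is 20 m downgradient of the peak.
√(4πDt) = 51.47 m, giving peak height M/(n_e·A·√(4πDt)) = 61/(0.22 × 2.7 × 51.47) = 1.995 kg/m³.
(x−vt)²/(4Dt) = (20)²/(4 × 3.1 × 68) = 0.4744; exp(−0.4744) = 0.6223.
C = 1.995 × 0.6223 = 1.24 kg/m³.

1.24 kg/m³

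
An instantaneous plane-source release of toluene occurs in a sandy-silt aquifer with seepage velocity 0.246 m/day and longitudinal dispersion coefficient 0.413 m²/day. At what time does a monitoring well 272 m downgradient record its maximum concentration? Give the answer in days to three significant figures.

1100 days

For the 1D instantaneous-source solution, setting ∂C/∂t = 0 at fixed x gives v²t² + 2Dt − x² = 0, so t = (√(D² + v²x²) − D)/v².
√(D² + v²x²) = √(0.413² + 0.246² × 272²) = 66.91; v² = 0.060516.
t = (66.91 − 0.413)/0.060516 = 1100 days (vs. the pure-advection estimate x/v = 1110 d).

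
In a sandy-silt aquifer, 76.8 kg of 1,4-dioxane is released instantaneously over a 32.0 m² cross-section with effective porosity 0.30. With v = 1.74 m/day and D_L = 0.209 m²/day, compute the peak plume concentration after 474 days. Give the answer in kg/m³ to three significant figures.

0.227 kg/m³

The peak of an instantaneous 1D plume sits at x = vt; there the Gaussian factor is 1 and C_max = M/(n_e·A·√(4πDt)), where n_e·A is the pore area the mass is dissolved in.
√(4πDt) = √(4π × 0.209 × 474) = 35.28 m, so C_max = 76.8/(0.30 × 32.0 × 35.28) = 0.227 kg/m³.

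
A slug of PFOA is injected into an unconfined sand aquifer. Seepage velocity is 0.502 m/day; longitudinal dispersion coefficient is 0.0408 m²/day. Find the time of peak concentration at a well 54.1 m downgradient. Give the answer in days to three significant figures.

For the 1D instantaneous-source solution, setting ∂C/∂t = 0 at fixed x gives v²t² + 2Dt − x² = 0, so t = (√(D² + v²x²) − D)/v².
√(D² + v²x²) = √(0.0408² + 0.502² × 54.1²) = 27.16; v² = 0.252004.
t = (27.16 − 0.0408)/0.252004 = 108 days (vs. the pure-advection estimate x/v = 108 d).

108 days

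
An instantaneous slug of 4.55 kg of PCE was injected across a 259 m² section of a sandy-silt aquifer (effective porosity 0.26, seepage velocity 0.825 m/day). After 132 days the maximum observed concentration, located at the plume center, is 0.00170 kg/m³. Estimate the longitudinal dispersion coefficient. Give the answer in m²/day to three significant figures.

At the plume center C_max = M/(n_e·A·√(4πDt)), so D = M²/(4πt·(n_e·A·C_max)²).
n_e·A·C_max = 0.26 × 259 × 0.00170 = 0.1145 kg/m.
D = 4.55²/(4π × 132 × 0.1145²) = 0.952 m²/day.

0.952 m²/day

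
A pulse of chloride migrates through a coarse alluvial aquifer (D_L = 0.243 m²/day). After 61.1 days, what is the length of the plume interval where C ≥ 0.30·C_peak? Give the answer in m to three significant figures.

The plume is Gaussian with σ = √(2Dt) = √(2 × 0.243 × 61.1) = 5.449 m.
C/C_peak = exp(−Δx²/(2σ²)) = 0.30 ⇒ Δx = σ·√(−2 ln 0.30) = 5.449 × 1.552 = 8.457 m.
Width = 2Δx = 16.9 m.

16.9 m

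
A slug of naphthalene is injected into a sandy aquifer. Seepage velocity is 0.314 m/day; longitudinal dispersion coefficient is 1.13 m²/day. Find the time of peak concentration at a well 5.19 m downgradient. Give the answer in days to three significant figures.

For the 1D instantaneous-source solution, setting ∂C/∂t = 0 at fixed x gives v²t² + 2Dt − x² = 0, so t = (√(D² + v²x²) − D)/v².
√(D² + v²x²) = √(1.13² + 0.314² × 5.19²) = 1.983; v² = 0.098596.
t = (1.983 − 1.13)/0.098596 = 8.65 days (vs. the pure-advection estimate x/v = 16.5 d).

8.65 days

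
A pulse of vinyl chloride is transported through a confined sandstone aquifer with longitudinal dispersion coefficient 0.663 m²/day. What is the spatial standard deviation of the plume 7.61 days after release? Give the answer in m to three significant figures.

3.18 m

Dispersive spreading gives a Gaussian with σ² = 2Dt; advection only shifts the center.
σ = √(2 × 0.663 × 7.61) = 3.18 m.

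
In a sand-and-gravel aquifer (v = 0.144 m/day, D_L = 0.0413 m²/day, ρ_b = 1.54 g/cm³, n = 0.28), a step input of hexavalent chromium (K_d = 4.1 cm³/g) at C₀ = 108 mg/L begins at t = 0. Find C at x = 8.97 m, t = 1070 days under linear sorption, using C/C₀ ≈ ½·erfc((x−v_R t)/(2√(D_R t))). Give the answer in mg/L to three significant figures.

11.4 mg/L

Retardation factor R = 1 + ρ_b·K_d/n = 1 + 1.54 × 4.1/0.28 = 23.55.
Sorption retards both mechanisms: v_R = v/R = 0.006115 m/day, D_R = D/R = 0.001754 m²/day.
v_R·t = 0.006115 × 1070 = 6.54305 m; 2√(D_R t) = 2.740 m; argument = (8.97 − 6.54305)/2.740 = 0.8857.
C = C₀ × ½·erfc(0.8857) = 108 × 0.1052 = 11.4 mg/L.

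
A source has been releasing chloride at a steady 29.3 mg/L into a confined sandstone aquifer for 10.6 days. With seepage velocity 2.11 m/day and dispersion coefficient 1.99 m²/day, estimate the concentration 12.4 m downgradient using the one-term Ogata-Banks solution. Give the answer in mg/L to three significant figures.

27.5 mg/L

For a continuous step input, C/C₀ ≈ ½·erfc((x−vt)/(2√(Dt))).
vt = 2.11 × 10.6 = 22.366 m and 2√(Dt) = 2√(1.99 × 10.6) = 9.186 m.
Argument (x−vt)/(2√(Dt)) = (12.4 − 22.366)/9.186 = -1.085; ½·erfc(-1.085) = 0.9375.
C = 29.3 × 0.9375 = 27.5 mg/L.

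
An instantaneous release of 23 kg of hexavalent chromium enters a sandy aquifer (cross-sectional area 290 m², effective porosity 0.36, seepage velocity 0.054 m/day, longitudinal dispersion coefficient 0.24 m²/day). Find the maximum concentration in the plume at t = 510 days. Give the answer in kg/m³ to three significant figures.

0.00562 kg/m³

The peak of an instantaneous 1D plume sits at x = vt; there the Gaussian factor is 1 and C_max = M/(n_e·A·√(4πDt)), where n_e·A is the pore area the mass is dissolved in.
√(4πDt) = √(4π × 0.24 × 510) = 39.22 m, so C_max = 23/(0.36 × 290 × 39.22) = 0.00562 kg/m³.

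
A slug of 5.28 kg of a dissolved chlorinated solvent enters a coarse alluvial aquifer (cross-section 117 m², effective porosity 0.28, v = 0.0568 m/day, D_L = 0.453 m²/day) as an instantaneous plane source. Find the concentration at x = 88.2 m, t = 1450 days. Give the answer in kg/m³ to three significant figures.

For an instantaneous plane source, C(x,t) = M/(n_e·A·√(4πDt)) · exp(−(x−vt)²/(4Dt)), with n_e·A the pore (flow) area.
Plume center vt = 0.0568 × 1450 = 82.36 m, so the well at 88.2 m is 5.84 m downgradient of the peak.
√(4πDt) = 90.85 m, giving peak height M/(n_e·A·√(4πDt)) = 5.28/(0.28 × 117 × 90.85) = 0.001774 kg/m³.
(x−vt)²/(4Dt) = (5.84)²/(4 × 0.453 × 1450) = 0.01298; exp(−0.01298) = 0.9871.
C = 0.001774 × 0.9871 = 0.00175 kg/m³.

0.00175 kg/m³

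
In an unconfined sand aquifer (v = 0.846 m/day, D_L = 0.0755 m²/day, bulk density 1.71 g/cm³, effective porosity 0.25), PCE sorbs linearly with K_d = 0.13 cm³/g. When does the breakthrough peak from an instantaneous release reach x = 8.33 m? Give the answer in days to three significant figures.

18.4 days

Retardation factor R = 1 + ρ_b·K_d/n = 1 + 1.71 × 0.13/0.25 = 1.889.
Sorption retards both mechanisms: v_R = v/R = 0.4479 m/day, D_R = D/R = 0.03997 m²/day.
Peak time from v_R²t² + 2D_R t − x² = 0: t = (√(D_R² + v_R²x²) − D_R)/v_R².
√(D_R² + v_R²x²) = √(0.03997² + 0.4479² × 8.33²) = 3.731; v_R² = 0.2006.
t = (3.731 − 0.03997)/0.2006 = 18.4 days.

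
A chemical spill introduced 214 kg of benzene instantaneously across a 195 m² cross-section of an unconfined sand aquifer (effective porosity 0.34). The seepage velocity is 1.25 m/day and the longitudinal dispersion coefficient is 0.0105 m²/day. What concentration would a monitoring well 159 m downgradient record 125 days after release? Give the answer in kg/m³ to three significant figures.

For an instantaneous plane source, C(x,t) = M/(n_e·A·√(4πDt)) · exp(−(x−vt)²/(4Dt)), with n_e·A the pore (flow) area.
Plume center vt = 1.25 × 125 = 156.25 m, so the well at 159 m is 2.75 m downgradient of the peak.
√(4πDt) = 4.061 m, giving peak height M/(n_e·A·√(4πDt)) = 214/(0.34 × 195 × 4.061) = 0.7948 kg/m³.
(x−vt)²/(4Dt) = (2.75)²/(4 × 0.0105 × 125) = 1.440; exp(−1.440) = 0.2369.
C = 0.7948 × 0.2369 = 0.188 kg/m³.

0.188 kg/m³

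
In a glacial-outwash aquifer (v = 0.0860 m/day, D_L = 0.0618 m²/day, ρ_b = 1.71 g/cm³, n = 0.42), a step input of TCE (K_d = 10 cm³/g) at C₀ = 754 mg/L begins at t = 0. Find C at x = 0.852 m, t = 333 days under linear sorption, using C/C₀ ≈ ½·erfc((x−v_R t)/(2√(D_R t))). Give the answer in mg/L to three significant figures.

Retardation factor R = 1 + ρ_b·K_d/n = 1 + 1.71 × 10/0.42 = 41.71.
Sorption retards both mechanisms: v_R = v/R = 0.002062 m/day, D_R = D/R = 0.001482 m²/day.
v_R·t = 0.002062 × 333 = 0.686646 m; 2√(D_R t) = 1.405 m; argument = (0.852 − 0.686646)/1.405 = 0.1177.
C = C₀ × ½·erfc(0.1177) = 754 × 0.4339 = 327 mg/L.

327 mg/L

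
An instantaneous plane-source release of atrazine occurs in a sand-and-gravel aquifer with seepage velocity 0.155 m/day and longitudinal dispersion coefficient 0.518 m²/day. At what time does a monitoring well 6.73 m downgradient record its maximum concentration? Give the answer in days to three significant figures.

For the 1D instantaneous-source solution, setting ∂C/∂t = 0 at fixed x gives v²t² + 2Dt − x² = 0, so t = (√(D² + v²x²) − D)/v².
√(D² + v²x²) = √(0.518² + 0.155² × 6.73²) = 1.165; v² = 0.024025.
t = (1.165 − 0.518)/0.024025 = 26.9 days (vs. the pure-advection estimate x/v = 43.4 d).

26.9 days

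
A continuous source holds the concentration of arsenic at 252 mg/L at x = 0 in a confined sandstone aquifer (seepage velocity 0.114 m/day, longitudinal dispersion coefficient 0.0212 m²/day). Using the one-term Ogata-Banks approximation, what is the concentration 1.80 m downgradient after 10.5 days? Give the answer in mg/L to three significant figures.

For a continuous step input, C/C₀ ≈ ½·erfc((x−vt)/(2√(Dt))).
vt = 0.114 × 10.5 = 1.197 m and 2√(Dt) = 2√(0.0212 × 10.5) = 0.9436 m.
Argument (x−vt)/(2√(Dt)) = (1.80 − 1.197)/0.9436 = 0.6390; ½·erfc(0.6390) = 0.1831.
C = 252 × 0.1831 = 46.1 mg/L.

46.1 mg/L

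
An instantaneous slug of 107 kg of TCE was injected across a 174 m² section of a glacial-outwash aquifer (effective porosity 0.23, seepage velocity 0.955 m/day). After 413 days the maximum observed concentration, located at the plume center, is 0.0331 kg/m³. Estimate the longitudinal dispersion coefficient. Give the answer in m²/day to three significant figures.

At the plume center C_max = M/(n_e·A·√(4πDt)), so D = M²/(4πt·(n_e·A·C_max)²).
n_e·A·C_max = 0.23 × 174 × 0.0331 = 1.325 kg/m.
D = 107²/(4π × 413 × 1.325²) = 1.26 m²/day.

1.26 m²/day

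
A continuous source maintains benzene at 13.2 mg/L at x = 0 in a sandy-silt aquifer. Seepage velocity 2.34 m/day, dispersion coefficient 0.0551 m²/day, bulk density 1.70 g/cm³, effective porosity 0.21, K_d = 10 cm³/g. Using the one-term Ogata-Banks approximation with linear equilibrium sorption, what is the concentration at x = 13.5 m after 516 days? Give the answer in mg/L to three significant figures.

Retardation factor R = 1 + ρ_b·K_d/n = 1 + 1.70 × 10/0.21 = 81.95.
Sorption retards both mechanisms: v_R = v/R = 0.02855 m/day, D_R = D/R = 0.0006724 m²/day.
v_R·t = 0.02855 × 516 = 14.7318 m; 2√(D_R t) = 1.178 m; argument = (13.5 − 14.7318)/1.178 = -1.046.
C = C₀ × ½·erfc(-1.046) = 13.2 × 0.9305 = 12.3 mg/L.

12.3 mg/L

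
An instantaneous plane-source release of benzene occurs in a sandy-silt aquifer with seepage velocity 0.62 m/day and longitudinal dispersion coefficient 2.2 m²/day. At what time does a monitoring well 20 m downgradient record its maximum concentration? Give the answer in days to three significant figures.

27.0 days

For the 1D instantaneous-source solution, setting ∂C/∂t = 0 at fixed x gives v²t² + 2Dt − x² = 0, so t = (√(D² + v²x²) − D)/v².
√(D² + v²x²) = √(2.2² + 0.62² × 20²) = 12.59; v² = 0.3844.
t = (12.59 − 2.2)/0.3844 = 27.0 days (vs. the pure-advection estimate x/v = 32.3 d).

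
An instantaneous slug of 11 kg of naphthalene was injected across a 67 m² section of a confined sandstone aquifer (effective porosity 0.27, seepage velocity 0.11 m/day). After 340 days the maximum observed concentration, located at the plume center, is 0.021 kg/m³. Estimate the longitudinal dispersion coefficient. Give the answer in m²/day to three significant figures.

0.196 m²/day

At the plume center C_max = M/(n_e·A·√(4πDt)), so D = M²/(4πt·(n_e·A·C_max)²).
n_e·A·C_max = 0.27 × 67 × 0.021 = 0.3799 kg/m.
D = 11²/(4π × 340 × 0.3799²) = 0.196 m²/day.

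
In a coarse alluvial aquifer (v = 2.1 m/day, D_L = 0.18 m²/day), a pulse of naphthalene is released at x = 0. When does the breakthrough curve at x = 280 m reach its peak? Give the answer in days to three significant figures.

For the 1D instantaneous-source solution, setting ∂C/∂t = 0 at fixed x gives v²t² + 2Dt − x² = 0, so t = (√(D² + v²x²) − D)/v².
√(D² + v²x²) = √(0.18² + 2.1² × 280²) = 588.0; v² = 4.41.
t = (588.0 − 0.18)/4.41 = 133 days (vs. the pure-advection estimate x/v = 133 d).

133 days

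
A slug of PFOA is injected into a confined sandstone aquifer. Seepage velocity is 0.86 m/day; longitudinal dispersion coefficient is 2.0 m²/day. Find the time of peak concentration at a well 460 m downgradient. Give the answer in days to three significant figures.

For the 1D instantaneous-source solution, setting ∂C/∂t = 0 at fixed x gives v²t² + 2Dt − x² = 0, so t = (√(D² + v²x²) − D)/v².
√(D² + v²x²) = √(2.0² + 0.86² × 460²) = 395.6; v² = 0.7396.
t = (395.6 − 2.0)/0.7396 = 532 days (vs. the pure-advection estimate x/v = 535 d).

532 days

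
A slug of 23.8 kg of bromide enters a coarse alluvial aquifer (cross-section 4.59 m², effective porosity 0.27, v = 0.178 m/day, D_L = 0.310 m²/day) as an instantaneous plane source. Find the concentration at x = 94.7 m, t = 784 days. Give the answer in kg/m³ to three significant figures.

For an instantaneous plane source, C(x,t) = M/(n_e·A·√(4πDt)) · exp(−(x−vt)²/(4Dt)), with n_e·A the pore (flow) area.
Plume center vt = 0.178 × 784 = 139.552 m, so the well at 94.7 m is 44.852 m upgradient of the peak.
√(4πDt) = 55.26 m, giving peak height M/(n_e·A·√(4πDt)) = 23.8/(0.27 × 4.59 × 55.26) = 0.3475 kg/m³.
(x−vt)²/(4Dt) = (-44.852)²/(4 × 0.310 × 784) = 2.069; exp(−2.069) = 0.1263.
C = 0.3475 × 0.1263 = 0.0439 kg/m³.

0.0439 kg/m³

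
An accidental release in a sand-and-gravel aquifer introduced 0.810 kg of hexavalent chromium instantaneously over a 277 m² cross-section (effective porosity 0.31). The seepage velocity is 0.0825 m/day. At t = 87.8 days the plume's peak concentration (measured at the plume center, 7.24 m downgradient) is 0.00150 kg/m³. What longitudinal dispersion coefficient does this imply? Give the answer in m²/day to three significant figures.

At the plume center C_max = M/(n_e·A·√(4πDt)), so D = M²/(4πt·(n_e·A·C_max)²).
n_e·A·C_max = 0.31 × 277 × 0.00150 = 0.1288 kg/m.
D = 0.810²/(4π × 87.8 × 0.1288²) = 0.0358 m²/day.

0.0358 m²/day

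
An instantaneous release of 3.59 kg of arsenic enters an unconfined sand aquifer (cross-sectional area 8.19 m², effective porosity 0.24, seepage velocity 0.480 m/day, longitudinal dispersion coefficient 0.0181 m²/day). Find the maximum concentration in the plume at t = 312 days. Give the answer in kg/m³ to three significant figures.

The peak of an instantaneous 1D plume sits at x = vt; there the Gaussian factor is 1 and C_max = M/(n_e·A·√(4πDt)), where n_e·A is the pore area the mass is dissolved in.
√(4πDt) = √(4π × 0.0181 × 312) = 8.424 m, so C_max = 3.59/(0.24 × 8.19 × 8.424) = 0.217 kg/m³.

0.217 kg/m³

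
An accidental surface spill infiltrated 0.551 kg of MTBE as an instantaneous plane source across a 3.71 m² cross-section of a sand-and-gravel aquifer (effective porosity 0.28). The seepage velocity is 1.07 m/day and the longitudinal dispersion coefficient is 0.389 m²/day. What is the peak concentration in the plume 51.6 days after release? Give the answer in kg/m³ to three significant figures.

The peak of an instantaneous 1D plume sits at x = vt; there the Gaussian factor is 1 and C_max = M/(n_e·A·√(4πDt)), where n_e·A is the pore area the mass is dissolved in.
√(4πDt) = √(4π × 0.389 × 51.6) = 15.88 m, so C_max = 0.551/(0.28 × 3.71 × 15.88) = 0.0334 kg/m³.

0.0334 kg/m³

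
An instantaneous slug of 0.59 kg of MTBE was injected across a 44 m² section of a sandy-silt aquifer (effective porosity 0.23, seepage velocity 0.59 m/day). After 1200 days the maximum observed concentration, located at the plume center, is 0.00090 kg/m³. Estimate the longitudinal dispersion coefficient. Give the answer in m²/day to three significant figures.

0.278 m²/day

At the plume center C_max = M/(n_e·A·√(4πDt)), so D = M²/(4πt·(n_e·A·C_max)²).
n_e·A·C_max = 0.23 × 44 × 0.00090 = 0.009108 kg/m.
D = 0.59²/(4π × 1200 × 0.009108²) = 0.278 m²/day.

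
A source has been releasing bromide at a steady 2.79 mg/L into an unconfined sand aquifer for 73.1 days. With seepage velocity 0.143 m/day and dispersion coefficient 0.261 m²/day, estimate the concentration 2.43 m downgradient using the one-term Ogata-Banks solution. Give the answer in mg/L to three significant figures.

For a continuous step input, C/C₀ ≈ ½·erfc((x−vt)/(2√(Dt))).
vt = 0.143 × 73.1 = 10.4533 m and 2√(Dt) = 2√(0.261 × 73.1) = 8.736 m.
Argument (x−vt)/(2√(Dt)) = (2.43 − 10.4533)/8.736 = -0.9184; ½·erfc(-0.9184) = 0.9030.
C = 2.79 × 0.9030 = 2.52 mg/L.

2.52 mg/L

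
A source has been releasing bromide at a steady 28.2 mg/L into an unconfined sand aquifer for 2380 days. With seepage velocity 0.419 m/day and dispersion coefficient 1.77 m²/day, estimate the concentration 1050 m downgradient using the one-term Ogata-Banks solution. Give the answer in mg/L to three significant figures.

7.97 mg/L

For a continuous step input, C/C₀ ≈ ½·erfc((x−vt)/(2√(Dt))).
vt = 0.419 × 2380 = 997.22 m and 2√(Dt) = 2√(1.77 × 2380) = 129.8 m.
Argument (x−vt)/(2√(Dt)) = (1050 − 997.22)/129.8 = 0.4066; ½·erfc(0.4066) = 0.2826.
C = 28.2 × 0.2826 = 7.97 mg/L.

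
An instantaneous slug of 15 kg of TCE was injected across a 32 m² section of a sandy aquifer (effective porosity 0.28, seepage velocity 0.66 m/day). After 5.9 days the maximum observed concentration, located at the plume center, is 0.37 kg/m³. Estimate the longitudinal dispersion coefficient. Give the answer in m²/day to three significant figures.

0.276 m²/day

At the plume center C_max = M/(n_e·A·√(4πDt)), so D = M²/(4πt·(n_e·A·C_max)²).
n_e·A·C_max = 0.28 × 32 × 0.37 = 3.315 kg/m.
D = 15²/(4π × 5.9 × 3.315²) = 0.276 m²/day.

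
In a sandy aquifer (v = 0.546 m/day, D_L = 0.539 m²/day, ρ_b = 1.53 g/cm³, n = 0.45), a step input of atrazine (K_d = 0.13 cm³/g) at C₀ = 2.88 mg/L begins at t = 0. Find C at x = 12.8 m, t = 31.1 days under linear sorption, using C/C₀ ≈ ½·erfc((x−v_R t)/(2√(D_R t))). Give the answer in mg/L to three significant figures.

1.20 mg/L

Retardation factor R = 1 + ρ_b·K_d/n = 1 + 1.53 × 0.13/0.45 = 1.442.
Sorption retards both mechanisms: v_R = v/R = 0.3786 m/day, D_R = D/R = 0.3738 m²/day.
v_R·t = 0.3786 × 31.1 = 11.77446 m; 2√(D_R t) = 6.819 m; argument = (12.8 − 11.77446)/6.819 = 0.1504.
C = C₀ × ½·erfc(0.1504) = 2.88 × 0.4158 = 1.20 mg/L.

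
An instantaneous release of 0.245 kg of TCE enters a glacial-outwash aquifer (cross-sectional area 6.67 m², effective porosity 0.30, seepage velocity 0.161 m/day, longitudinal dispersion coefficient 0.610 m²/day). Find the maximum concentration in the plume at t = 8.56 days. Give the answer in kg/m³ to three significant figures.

The peak of an instantaneous 1D plume sits at x = vt; there the Gaussian factor is 1 and C_max = M/(n_e·A·√(4πDt)), where n_e·A is the pore area the mass is dissolved in.
√(4πDt) = √(4π × 0.610 × 8.56) = 8.100 m, so C_max = 0.245/(0.30 × 6.67 × 8.100) = 0.0151 kg/m³.

0.0151 kg/m³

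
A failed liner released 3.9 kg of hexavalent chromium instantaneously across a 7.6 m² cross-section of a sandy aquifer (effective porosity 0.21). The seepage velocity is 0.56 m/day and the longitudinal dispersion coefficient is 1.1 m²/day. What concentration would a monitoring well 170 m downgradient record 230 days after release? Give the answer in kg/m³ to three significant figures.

For an instantaneous plane source, C(x,t) = M/(n_e·A·√(4πDt)) · exp(−(x−vt)²/(4Dt)), with n_e·A the pore (flow) area.
Plume center vt = 0.56 × 230 = 128.8 m, so the well at 170 m is 41.2 m downgradient of the peak.
√(4πDt) = 56.39 m, giving peak height M/(n_e·A·√(4πDt)) = 3.9/(0.21 × 7.6 × 56.39) = 0.04333 kg/m³.
(x−vt)²/(4Dt) = (41.2)²/(4 × 1.1 × 230) = 1.677; exp(−1.677) = 0.1869.
C = 0.04333 × 0.1869 = 0.00810 kg/m³.

0.00810 kg/m³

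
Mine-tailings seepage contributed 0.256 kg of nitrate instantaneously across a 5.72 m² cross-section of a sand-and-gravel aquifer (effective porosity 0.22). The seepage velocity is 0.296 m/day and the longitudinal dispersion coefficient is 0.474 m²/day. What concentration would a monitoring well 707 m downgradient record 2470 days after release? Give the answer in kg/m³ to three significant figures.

0.00148 kg/m³

For an instantaneous plane source, C(x,t) = M/(n_e·A·√(4πDt)) · exp(−(x−vt)²/(4Dt)), with n_e·A the pore (flow) area.
Plume center vt = 0.296 × 2470 = 731.12 m, so the well at 707 m is 24.12 m upgradient of the peak.
√(4πDt) = 121.3 m, giving peak height M/(n_e·A·√(4πDt)) = 0.256/(0.22 × 5.72 × 121.3) = 0.001677 kg/m³.
(x−vt)²/(4Dt) = (-24.12)²/(4 × 0.474 × 2470) = 0.1242; exp(−0.1242) = 0.8832.
C = 0.001677 × 0.8832 = 0.00148 kg/m³.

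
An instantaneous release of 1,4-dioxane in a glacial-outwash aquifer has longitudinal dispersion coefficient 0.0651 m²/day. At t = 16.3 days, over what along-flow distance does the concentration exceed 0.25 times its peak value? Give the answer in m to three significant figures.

4.85 m

The plume is Gaussian with σ = √(2Dt) = √(2 × 0.0651 × 16.3) = 1.457 m.
C/C_peak = exp(−Δx²/(2σ²)) = 0.25 ⇒ Δx = σ·√(−2 ln 0.25) = 1.457 × 1.665 = 2.426 m.
Width = 2Δx = 4.85 m.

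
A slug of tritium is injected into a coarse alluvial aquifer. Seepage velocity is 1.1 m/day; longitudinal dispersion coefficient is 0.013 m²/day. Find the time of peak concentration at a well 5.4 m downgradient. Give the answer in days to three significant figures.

For the 1D instantaneous-source solution, setting ∂C/∂t = 0 at fixed x gives v²t² + 2Dt − x² = 0, so t = (√(D² + v²x²) − D)/v².
√(D² + v²x²) = √(0.013² + 1.1² × 5.4²) = 5.940; v² = 1.21.
t = (5.940 − 0.013)/1.21 = 4.90 days (vs. the pure-advection estimate x/v = 4.91 d).

4.90 days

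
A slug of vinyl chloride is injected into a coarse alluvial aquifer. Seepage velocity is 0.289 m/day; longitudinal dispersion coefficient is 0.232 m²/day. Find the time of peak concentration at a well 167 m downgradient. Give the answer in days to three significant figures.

For the 1D instantaneous-source solution, setting ∂C/∂t = 0 at fixed x gives v²t² + 2Dt − x² = 0, so t = (√(D² + v²x²) − D)/v².
√(D² + v²x²) = √(0.232² + 0.289² × 167²) = 48.26; v² = 0.083521.
t = (48.26 − 0.232)/0.083521 = 575 days (vs. the pure-advection estimate x/v = 578 d).

575 days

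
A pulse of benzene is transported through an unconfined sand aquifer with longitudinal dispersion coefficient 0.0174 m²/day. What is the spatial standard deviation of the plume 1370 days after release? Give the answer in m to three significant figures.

Dispersive spreading gives a Gaussian with σ² = 2Dt; advection only shifts the center.
σ = √(2 × 0.0174 × 1370) = 6.90 m.

6.90 m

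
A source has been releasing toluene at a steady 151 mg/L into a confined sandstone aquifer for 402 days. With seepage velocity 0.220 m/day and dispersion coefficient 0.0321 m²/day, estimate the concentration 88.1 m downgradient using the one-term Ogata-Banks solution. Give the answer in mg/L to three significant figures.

For a continuous step input, C/C₀ ≈ ½·erfc((x−vt)/(2√(Dt))).
vt = 0.220 × 402 = 88.44 m and 2√(Dt) = 2√(0.0321 × 402) = 7.184 m.
Argument (x−vt)/(2√(Dt)) = (88.1 − 88.44)/7.184 = -0.04733; ½·erfc(-0.04733) = 0.5267.
C = 151 × 0.5267 = 79.5 mg/L.

79.5 mg/L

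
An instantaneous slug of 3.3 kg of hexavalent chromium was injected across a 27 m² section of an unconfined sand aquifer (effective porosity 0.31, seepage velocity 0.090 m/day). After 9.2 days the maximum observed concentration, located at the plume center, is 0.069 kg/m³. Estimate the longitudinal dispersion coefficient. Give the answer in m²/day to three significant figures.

0.282 m²/day

At the plume center C_max = M/(n_e·A·√(4πDt)), so D = M²/(4πt·(n_e·A·C_max)²).
n_e·A·C_max = 0.31 × 27 × 0.069 = 0.5775 kg/m.
D = 3.3²/(4π × 9.2 × 0.5775²) = 0.282 m²/day.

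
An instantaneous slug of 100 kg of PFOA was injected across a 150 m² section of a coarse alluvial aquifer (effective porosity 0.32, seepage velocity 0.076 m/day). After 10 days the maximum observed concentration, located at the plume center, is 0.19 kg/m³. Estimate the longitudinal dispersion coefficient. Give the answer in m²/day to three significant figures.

0.957 m²/day

At the plume center C_max = M/(n_e·A·√(4πDt)), so D = M²/(4πt·(n_e·A·C_max)²).
n_e·A·C_max = 0.32 × 150 × 0.19 = 9.120 kg/m.
D = 100²/(4π × 10 × 9.120²) = 0.957 m²/day.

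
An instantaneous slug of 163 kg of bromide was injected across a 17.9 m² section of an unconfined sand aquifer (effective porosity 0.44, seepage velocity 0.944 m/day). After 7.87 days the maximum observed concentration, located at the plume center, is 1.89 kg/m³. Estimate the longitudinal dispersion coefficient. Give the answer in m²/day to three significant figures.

At the plume center C_max = M/(n_e·A·√(4πDt)), so D = M²/(4πt·(n_e·A·C_max)²).
n_e·A·C_max = 0.44 × 17.9 × 1.89 = 14.89 kg/m.
D = 163²/(4π × 7.87 × 14.89²) = 1.21 m²/day.

1.21 m²/day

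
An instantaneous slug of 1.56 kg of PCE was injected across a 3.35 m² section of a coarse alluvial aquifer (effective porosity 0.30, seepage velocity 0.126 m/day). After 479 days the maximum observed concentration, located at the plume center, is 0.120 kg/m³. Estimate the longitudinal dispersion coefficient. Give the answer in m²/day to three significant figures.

0.0278 m²/day

At the plume center C_max = M/(n_e·A·√(4πDt)), so D = M²/(4πt·(n_e·A·C_max)²).
n_e·A·C_max = 0.30 × 3.35 × 0.120 = 0.1206 kg/m.
D = 1.56²/(4π × 479 × 0.1206²) = 0.0278 m²/day.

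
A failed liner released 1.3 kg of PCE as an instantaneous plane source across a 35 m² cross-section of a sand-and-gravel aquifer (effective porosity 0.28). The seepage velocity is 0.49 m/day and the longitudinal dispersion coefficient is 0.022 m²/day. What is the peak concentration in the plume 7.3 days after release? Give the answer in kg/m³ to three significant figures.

0.0934 kg/m³

The peak of an instantaneous 1D plume sits at x = vt; there the Gaussian factor is 1 and C_max = M/(n_e·A·√(4πDt)), where n_e·A is the pore area the mass is dissolved in.
√(4πDt) = √(4π × 0.022 × 7.3) = 1.421 m, so C_max = 1.3/(0.28 × 35 × 1.421) = 0.0934 kg/m³.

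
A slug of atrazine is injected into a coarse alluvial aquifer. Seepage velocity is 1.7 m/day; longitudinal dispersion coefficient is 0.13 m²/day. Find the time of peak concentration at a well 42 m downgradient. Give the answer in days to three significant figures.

24.7 days

For the 1D instantaneous-source solution, setting ∂C/∂t = 0 at fixed x gives v²t² + 2Dt − x² = 0, so t = (√(D² + v²x²) − D)/v².
√(D² + v²x²) = √(0.13² + 1.7² × 42²) = 71.40; v² = 2.89.
t = (71.40 − 0.13)/2.89 = 24.7 days (vs. the pure-advection estimate x/v = 24.7 d).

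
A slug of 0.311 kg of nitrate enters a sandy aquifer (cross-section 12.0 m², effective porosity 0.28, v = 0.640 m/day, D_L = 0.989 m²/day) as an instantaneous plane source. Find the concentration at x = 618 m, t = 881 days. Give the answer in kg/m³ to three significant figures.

For an instantaneous plane source, C(x,t) = M/(n_e·A·√(4πDt)) · exp(−(x−vt)²/(4Dt)), with n_e·A the pore (flow) area.
Plume center vt = 0.640 × 881 = 563.84 m, so the well at 618 m is 54.16 m downgradient of the peak.
√(4πDt) = 104.6 m, giving peak height M/(n_e·A·√(4πDt)) = 0.311/(0.28 × 12.0 × 104.6) = 0.0008849 kg/m³.
(x−vt)²/(4Dt) = (54.16)²/(4 × 0.989 × 881) = 0.8416; exp(−0.8416) = 0.4310.
C = 0.0008849 × 0.4310 = 0.000381 kg/m³.

0.000381 kg/m³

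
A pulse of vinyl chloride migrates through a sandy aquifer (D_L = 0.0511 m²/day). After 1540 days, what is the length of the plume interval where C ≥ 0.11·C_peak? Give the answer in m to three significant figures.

The plume is Gaussian with σ = √(2Dt) = √(2 × 0.0511 × 1540) = 12.55 m.
C/C_peak = exp(−Δx²/(2σ²)) = 0.11 ⇒ Δx = σ·√(−2 ln 0.11) = 12.55 × 2.101 = 26.37 m.
Width = 2Δx = 52.7 m.

52.7 m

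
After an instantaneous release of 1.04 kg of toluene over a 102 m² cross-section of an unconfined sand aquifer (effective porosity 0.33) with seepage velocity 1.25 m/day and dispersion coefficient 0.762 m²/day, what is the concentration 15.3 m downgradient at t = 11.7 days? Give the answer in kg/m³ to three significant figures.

0.00288 kg/m³

For an instantaneous plane source, C(x,t) = M/(n_e·A·√(4πDt)) · exp(−(x−vt)²/(4Dt)), with n_e·A the pore (flow) area.
Plume center vt = 1.25 × 11.7 = 14.625 m, so the well at 15.3 m is 0.675 m downgradient of the peak.
√(4πDt) = 10.58 m, giving peak height M/(n_e·A·√(4πDt)) = 1.04/(0.33 × 102 × 10.58) = 0.002920 kg/m³.
(x−vt)²/(4Dt) = (0.675)²/(4 × 0.762 × 11.7) = 0.01278; exp(−0.01278) = 0.9873.
C = 0.002920 × 0.9873 = 0.00288 kg/m³.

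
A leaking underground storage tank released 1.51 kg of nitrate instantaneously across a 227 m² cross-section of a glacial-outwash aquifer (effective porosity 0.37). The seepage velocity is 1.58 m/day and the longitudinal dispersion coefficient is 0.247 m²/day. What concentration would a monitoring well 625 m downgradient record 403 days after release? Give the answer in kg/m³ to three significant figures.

0.000360 kg/m³

For an instantaneous plane source, C(x,t) = M/(n_e·A·√(4πDt)) · exp(−(x−vt)²/(4Dt)), with n_e·A the pore (flow) area.
Plume center vt = 1.58 × 403 = 636.74 m, so the well at 625 m is 11.74 m upgradient of the peak.
√(4πDt) = 35.37 m, giving peak height M/(n_e·A·√(4πDt)) = 1.51/(0.37 × 227 × 35.37) = 0.0005083 kg/m³.
(x−vt)²/(4Dt) = (-11.74)²/(4 × 0.247 × 403) = 0.3462; exp(−0.3462) = 0.7074.
C = 0.0005083 × 0.7074 = 0.000360 kg/m³.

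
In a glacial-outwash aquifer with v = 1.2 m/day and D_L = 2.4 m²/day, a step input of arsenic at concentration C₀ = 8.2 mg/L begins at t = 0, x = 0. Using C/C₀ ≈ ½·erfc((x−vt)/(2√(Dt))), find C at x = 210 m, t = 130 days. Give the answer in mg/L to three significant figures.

0.126 mg/L

For a continuous step input, C/C₀ ≈ ½·erfc((x−vt)/(2√(Dt))).
vt = 1.2 × 130 = 156 m and 2√(Dt) = 2√(2.4 × 130) = 35.33 m.
Argument (x−vt)/(2√(Dt)) = (210 − 156)/35.33 = 1.528; ½·erfc(1.528) = 0.01535.
C = 8.2 × 0.01535 = 0.126 mg/L.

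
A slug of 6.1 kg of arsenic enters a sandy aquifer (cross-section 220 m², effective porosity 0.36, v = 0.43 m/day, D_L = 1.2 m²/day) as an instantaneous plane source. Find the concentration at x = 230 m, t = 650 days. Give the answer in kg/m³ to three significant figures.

0.000355 kg/m³

For an instantaneous plane source, C(x,t) = M/(n_e·A·√(4πDt)) · exp(−(x−vt)²/(4Dt)), with n_e·A the pore (flow) area.
Plume center vt = 0.43 × 650 = 279.5 m, so the well at 230 m is 49.5 m upgradient of the peak.
√(4πDt) = 99.00 m, giving peak height M/(n_e·A·√(4πDt)) = 6.1/(0.36 × 220 × 99.00) = 0.0007780 kg/m³.
(x−vt)²/(4Dt) = (-49.5)²/(4 × 1.2 × 650) = 0.7853; exp(−0.7853) = 0.4560.
C = 0.0007780 × 0.4560 = 0.000355 kg/m³.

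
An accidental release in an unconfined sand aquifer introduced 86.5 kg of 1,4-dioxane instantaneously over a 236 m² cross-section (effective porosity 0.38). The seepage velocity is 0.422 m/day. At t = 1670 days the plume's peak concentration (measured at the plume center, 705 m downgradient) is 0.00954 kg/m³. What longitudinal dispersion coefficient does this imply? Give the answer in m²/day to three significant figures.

At the plume center C_max = M/(n_e·A·√(4πDt)), so D = M²/(4πt·(n_e·A·C_max)²).
n_e·A·C_max = 0.38 × 236 × 0.00954 = 0.8555 kg/m.
D = 86.5²/(4π × 1670 × 0.8555²) = 0.487 m²/day.

0.487 m²/day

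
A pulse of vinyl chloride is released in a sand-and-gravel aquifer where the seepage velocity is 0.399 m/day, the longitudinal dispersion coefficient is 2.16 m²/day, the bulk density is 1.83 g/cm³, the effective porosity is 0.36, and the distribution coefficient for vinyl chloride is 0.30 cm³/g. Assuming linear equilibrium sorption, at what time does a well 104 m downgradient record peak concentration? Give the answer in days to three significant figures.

Retardation factor R = 1 + ρ_b·K_d/n = 1 + 1.83 × 0.30/0.36 = 2.525.
Sorption retards both mechanisms: v_R = v/R = 0.1580 m/day, D_R = D/R = 0.8554 m²/day.
Peak time from v_R²t² + 2D_R t − x² = 0: t = (√(D_R² + v_R²x²) − D_R)/v_R².
√(D_R² + v_R²x²) = √(0.8554² + 0.1580² × 104²) = 16.45; v_R² = 0.02496.
t = (16.45 − 0.8554)/0.02496 = 625 days.

625 days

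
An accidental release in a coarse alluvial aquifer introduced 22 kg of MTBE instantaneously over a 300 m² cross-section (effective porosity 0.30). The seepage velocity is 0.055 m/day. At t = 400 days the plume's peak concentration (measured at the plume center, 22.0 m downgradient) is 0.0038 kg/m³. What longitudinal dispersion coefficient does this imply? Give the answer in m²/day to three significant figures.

0.823 m²/day

At the plume center C_max = M/(n_e·A·√(4πDt)), so D = M²/(4πt·(n_e·A·C_max)²).
n_e·A·C_max = 0.30 × 300 × 0.0038 = 0.3420 kg/m.
D = 22²/(4π × 400 × 0.3420²) = 0.823 m²/day.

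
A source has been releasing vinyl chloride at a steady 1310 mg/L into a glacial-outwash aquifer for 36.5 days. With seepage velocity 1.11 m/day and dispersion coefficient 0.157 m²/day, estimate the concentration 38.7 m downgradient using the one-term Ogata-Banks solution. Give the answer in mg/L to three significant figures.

For a continuous step input, C/C₀ ≈ ½·erfc((x−vt)/(2√(Dt))).
vt = 1.11 × 36.5 = 40.515 m and 2√(Dt) = 2√(0.157 × 36.5) = 4.788 m.
Argument (x−vt)/(2√(Dt)) = (38.7 − 40.515)/4.788 = -0.3791; ½·erfc(-0.3791) = 0.7041.
C = 1310 × 0.7041 = 922 mg/L.

922 mg/L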